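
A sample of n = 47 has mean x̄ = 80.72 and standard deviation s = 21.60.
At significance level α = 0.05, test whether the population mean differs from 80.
One-sample t-test:
H₀: μ = 80
H₁: μ ≠ 80
df = n - 1 = 46
t = (x̄ - μ₀) / (s/√n) = (80.72 - 80) / (21.60/√47) = 0.229
p-value = 0.8203

Since p-value > α = 0.05, we fail to reject H₀.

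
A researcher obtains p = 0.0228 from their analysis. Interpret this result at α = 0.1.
Since p = 0.0228 < α = 0.1, reject H₀.
There is sufficient evidence to reject the null hypothesis; the result is statistically significant at the 0.1 level.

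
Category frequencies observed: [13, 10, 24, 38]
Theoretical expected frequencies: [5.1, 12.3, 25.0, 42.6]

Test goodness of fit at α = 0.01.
Chi-square goodness of fit test:
H₀: observed counts match expected distribution
H₁: observed counts differ from expected distribution
df = k - 1 = 3
χ² = Σ(O - E)²/E
   = (13 - 5.1)²/5.1 + (10 - 12.3)²/12.3 + (24 - 25.0)²/25.0 + (38 - 42.6)²/42.6
   = 12.237 + 0.430 + 0.040 + 0.497
   = 13.20
p-value = 0.0042

Since p-value < α = 0.01, we reject H₀.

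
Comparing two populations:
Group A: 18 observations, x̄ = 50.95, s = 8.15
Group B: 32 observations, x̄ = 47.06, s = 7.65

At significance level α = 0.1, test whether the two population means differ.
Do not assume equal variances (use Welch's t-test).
Welch's two-sample t-test:
H₀: μ₁ = μ₂
H₁: μ₁ ≠ μ₂
s₁²/n₁ = 8.15²/18 = 3.6901,  s₂²/n₂ = 7.65²/32 = 1.8288
SE = √(s₁²/n₁ + s₂²/n₂) = √(3.6901 + 1.8288) = 2.3492
df (Welch-Satterthwaite) = (s₁²/n₁ + s₂²/n₂)² / [(s₁²/n₁)²/(n₁-1) + (s₂²/n₂)²/(n₂-1)] ≈ 33.51
t = (x̄₁ - x̄₂) / SE = (50.95 - 47.06) / 2.3492 = 3.89 / 2.3492 = 1.656
p-value = 0.1071

Since p-value > α = 0.1, we fail to reject H₀.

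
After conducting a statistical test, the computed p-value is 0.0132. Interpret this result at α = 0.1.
Since p = 0.0132 < α = 0.1, reject H₀.
There is sufficient evidence to reject the null hypothesis; the result is statistically significant at the 0.1 level.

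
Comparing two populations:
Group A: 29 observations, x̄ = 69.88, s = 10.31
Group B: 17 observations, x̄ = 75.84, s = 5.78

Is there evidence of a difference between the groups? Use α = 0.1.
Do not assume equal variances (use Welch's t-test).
Welch's two-sample t-test:
H₀: μ₁ = μ₂
H₁: μ₁ ≠ μ₂
s₁²/n₁ = 10.31²/29 = 3.6654,  s₂²/n₂ = 5.78²/17 = 1.9652
SE = √(s₁²/n₁ + s₂²/n₂) = √(3.6654 + 1.9652) = 2.3729
df (Welch-Satterthwaite) = (s₁²/n₁ + s₂²/n₂)² / [(s₁²/n₁)²/(n₁-1) + (s₂²/n₂)²/(n₂-1)] ≈ 43.96
t = (x̄₁ - x̄₂) / SE = (69.88 - 75.84) / 2.3729 = -5.96 / 2.3729 = -2.512
p-value = 0.0158

Since p-value < α = 0.1, we reject H₀.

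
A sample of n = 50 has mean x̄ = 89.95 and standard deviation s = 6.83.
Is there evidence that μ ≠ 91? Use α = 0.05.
One-sample t-test:
H₀: μ = 91
H₁: μ ≠ 91
df = n - 1 = 49
t = (x̄ - μ₀) / (s/√n) = (89.95 - 91) / (6.83/√50) = -1.087
p-value = 0.2823

Since p-value > α = 0.05, we fail to reject H₀.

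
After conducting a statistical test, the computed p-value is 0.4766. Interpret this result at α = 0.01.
Since p = 0.4766 > α = 0.01, fail to reject H₀.
There is insufficient evidence to reject the null hypothesis; the result is not statistically significant at the 0.01 level.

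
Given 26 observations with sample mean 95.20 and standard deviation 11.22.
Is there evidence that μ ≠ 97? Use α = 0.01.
One-sample t-test:
H₀: μ = 97
H₁: μ ≠ 97
df = n - 1 = 25
t = (x̄ - μ₀) / (s/√n) = (95.20 - 97) / (11.22/√26) = -0.818
p-value = 0.4211

Since p-value > α = 0.01, we fail to reject H₀.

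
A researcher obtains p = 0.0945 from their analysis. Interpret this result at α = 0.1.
Since p = 0.0945 < α = 0.1, reject H₀.
There is sufficient evidence to reject the null hypothesis; the result is statistically significant at the 0.1 level.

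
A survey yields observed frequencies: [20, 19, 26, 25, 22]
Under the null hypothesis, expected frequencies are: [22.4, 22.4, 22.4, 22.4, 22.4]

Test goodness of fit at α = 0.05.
Chi-square goodness of fit test:
H₀: observed counts match expected distribution
H₁: observed counts differ from expected distribution
df = k - 1 = 4
χ² = Σ(O - E)²/E
   = (20 - 22.4)²/22.4 + (19 - 22.4)²/22.4 + (26 - 22.4)²/22.4 + (25 - 22.4)²/22.4 + (22 - 22.4)²/22.4
   = 0.257 + 0.516 + 0.579 + 0.302 + 0.007
   = 1.66
p-value = 0.7978

Since p-value > α = 0.05, we fail to reject H₀.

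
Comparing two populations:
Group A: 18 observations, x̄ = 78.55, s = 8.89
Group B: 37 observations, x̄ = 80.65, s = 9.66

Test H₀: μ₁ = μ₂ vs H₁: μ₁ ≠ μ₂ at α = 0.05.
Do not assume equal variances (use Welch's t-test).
Welch's two-sample t-test:
H₀: μ₁ = μ₂
H₁: μ₁ ≠ μ₂
s₁²/n₁ = 8.89²/18 = 4.3907,  s₂²/n₂ = 9.66²/37 = 2.5220
SE = √(s₁²/n₁ + s₂²/n₂) = √(4.3907 + 2.5220) = 2.6292
df (Welch-Satterthwaite) = (s₁²/n₁ + s₂²/n₂)² / [(s₁²/n₁)²/(n₁-1) + (s₂²/n₂)²/(n₂-1)] ≈ 36.46
t = (x̄₁ - x̄₂) / SE = (78.55 - 80.65) / 2.6292 = -2.10 / 2.6292 = -0.799
p-value = 0.4296

Since p-value > α = 0.05, we fail to reject H₀.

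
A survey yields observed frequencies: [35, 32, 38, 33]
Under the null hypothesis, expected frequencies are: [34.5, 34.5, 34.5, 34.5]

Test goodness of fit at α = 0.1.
Chi-square goodness of fit test:
H₀: observed counts match expected distribution
H₁: observed counts differ from expected distribution
df = k - 1 = 3
χ² = Σ(O - E)²/E
   = (35 - 34.5)²/34.5 + (32 - 34.5)²/34.5 + (38 - 34.5)²/34.5 + (33 - 34.5)²/34.5
   = 0.007 + 0.181 + 0.355 + 0.065
   = 0.61
p-value = 0.8944

Since p-value > α = 0.1, we fail to reject H₀.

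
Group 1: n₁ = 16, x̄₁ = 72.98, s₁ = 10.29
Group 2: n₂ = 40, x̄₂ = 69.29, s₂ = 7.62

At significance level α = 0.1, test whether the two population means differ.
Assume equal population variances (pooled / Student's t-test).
Student's two-sample t-test (equal variances):
H₀: μ₁ = μ₂
H₁: μ₁ ≠ μ₂
df = n₁ + n₂ - 2 = 54
Pooled variance s_p² = [(n₁-1)s₁² + (n₂-1)s₂²] / (n₁ + n₂ - 2) = [(15)(10.29²) + (39)(7.62²)] / 54 = 71.3476
SE = √(s_p²(1/n₁ + 1/n₂)) = √(71.3476 × (1/16 + 1/40)) = 2.4986
t = (x̄₁ - x̄₂) / SE = (72.98 - 69.29) / 2.4986 = 3.69 / 2.4986 = 1.477
p-value = 0.1455

Since p-value > α = 0.1, we fail to reject H₀.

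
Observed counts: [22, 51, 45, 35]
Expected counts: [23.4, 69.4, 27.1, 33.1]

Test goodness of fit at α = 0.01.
Chi-square goodness of fit test:
H₀: observed counts match expected distribution
H₁: observed counts differ from expected distribution
df = k - 1 = 3
χ² = Σ(O - E)²/E
   = (22 - 23.4)²/23.4 + (51 - 69.4)²/69.4 + (45 - 27.1)²/27.1 + (35 - 33.1)²/33.1
   = 0.084 + 4.878 + 11.823 + 0.109
   = 16.89
p-value = 0.0007

Since p-value < α = 0.01, we reject H₀.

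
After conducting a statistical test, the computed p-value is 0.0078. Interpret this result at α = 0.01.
Since p = 0.0078 < α = 0.01, reject H₀.
There is sufficient evidence to reject the null hypothesis; the result is statistically significant at the 0.01 level.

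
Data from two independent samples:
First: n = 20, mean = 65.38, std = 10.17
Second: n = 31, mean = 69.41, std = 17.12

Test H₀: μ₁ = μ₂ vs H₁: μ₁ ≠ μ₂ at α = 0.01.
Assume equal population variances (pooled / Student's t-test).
Student's two-sample t-test (equal variances):
H₀: μ₁ = μ₂
H₁: μ₁ ≠ μ₂
df = n₁ + n₂ - 2 = 49
Pooled variance s_p² = [(n₁-1)s₁² + (n₂-1)s₂²] / (n₁ + n₂ - 2) = [(19)(10.17²) + (30)(17.12²)] / 49 = 219.5506
SE = √(s_p²(1/n₁ + 1/n₂)) = √(219.5506 × (1/20 + 1/31)) = 4.2497
t = (x̄₁ - x̄₂) / SE = (65.38 - 69.41) / 4.2497 = -4.03 / 4.2497 = -0.948
p-value = 0.3476

Since p-value > α = 0.01, we fail to reject H₀.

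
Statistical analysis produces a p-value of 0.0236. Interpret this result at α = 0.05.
Since p = 0.0236 < α = 0.05, reject H₀.
There is sufficient evidence to reject the null hypothesis; the result is statistically significant at the 0.05 level.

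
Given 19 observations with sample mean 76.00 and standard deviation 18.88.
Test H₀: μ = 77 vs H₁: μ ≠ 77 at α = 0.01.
One-sample t-test:
H₀: μ = 77
H₁: μ ≠ 77
df = n - 1 = 18
t = (x̄ - μ₀) / (s/√n) = (76.00 - 77) / (18.88/√19) = -0.231
p-value = 0.8200

Since p-value > α = 0.01, we fail to reject H₀.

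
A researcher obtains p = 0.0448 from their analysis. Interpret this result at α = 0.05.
Since p = 0.0448 < α = 0.05, reject H₀.
There is sufficient evidence to reject the null hypothesis; the result is statistically significant at the 0.05 level.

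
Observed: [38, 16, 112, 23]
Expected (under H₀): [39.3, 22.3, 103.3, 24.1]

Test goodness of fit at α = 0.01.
Chi-square goodness of fit test:
H₀: observed counts match expected distribution
H₁: observed counts differ from expected distribution
df = k - 1 = 3
χ² = Σ(O - E)²/E
   = (38 - 39.3)²/39.3 + (16 - 22.3)²/22.3 + (112 - 103.3)²/103.3 + (23 - 24.1)²/24.1
   = 0.043 + 1.780 + 0.733 + 0.050
   = 2.61
p-value = 0.4565

Since p-value > α = 0.01, we fail to reject H₀.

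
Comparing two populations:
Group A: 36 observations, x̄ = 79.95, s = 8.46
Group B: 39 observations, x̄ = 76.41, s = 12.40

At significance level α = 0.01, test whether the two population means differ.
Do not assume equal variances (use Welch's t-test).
Welch's two-sample t-test:
H₀: μ₁ = μ₂
H₁: μ₁ ≠ μ₂
s₁²/n₁ = 8.46²/36 = 1.9881,  s₂²/n₂ = 12.40²/39 = 3.9426
SE = √(s₁²/n₁ + s₂²/n₂) = √(1.9881 + 3.9426) = 2.4353
df (Welch-Satterthwaite) = (s₁²/n₁ + s₂²/n₂)² / [(s₁²/n₁)²/(n₁-1) + (s₂²/n₂)²/(n₂-1)] ≈ 67.38
t = (x̄₁ - x̄₂) / SE = (79.95 - 76.41) / 2.4353 = 3.54 / 2.4353 = 1.454
p-value = 0.1507

Since p-value > α = 0.01, we fail to reject H₀.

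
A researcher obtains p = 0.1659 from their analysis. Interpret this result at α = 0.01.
Since p = 0.1659 > α = 0.01, fail to reject H₀.
There is insufficient evidence to reject the null hypothesis; the result is not statistically significant at the 0.01 level.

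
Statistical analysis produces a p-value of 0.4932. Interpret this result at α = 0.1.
Since p = 0.4932 > α = 0.1, fail to reject H₀.
There is insufficient evidence to reject the null hypothesis; the result is not statistically significant at the 0.1 level.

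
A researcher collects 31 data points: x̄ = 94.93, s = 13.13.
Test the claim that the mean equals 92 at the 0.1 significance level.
One-sample t-test:
H₀: μ = 92
H₁: μ ≠ 92
df = n - 1 = 30
t = (x̄ - μ₀) / (s/√n) = (94.93 - 92) / (13.13/√31) = 1.242
p-value = 0.2237

Since p-value > α = 0.1, we fail to reject H₀.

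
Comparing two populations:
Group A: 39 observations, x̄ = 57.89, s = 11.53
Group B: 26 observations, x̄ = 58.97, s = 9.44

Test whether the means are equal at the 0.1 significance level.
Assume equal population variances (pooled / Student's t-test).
Student's two-sample t-test (equal variances):
H₀: μ₁ = μ₂
H₁: μ₁ ≠ μ₂
df = n₁ + n₂ - 2 = 63
Pooled variance s_p² = [(n₁-1)s₁² + (n₂-1)s₂²] / (n₁ + n₂ - 2) = [(38)(11.53²) + (25)(9.44²)] / 63 = 115.5491
SE = √(s_p²(1/n₁ + 1/n₂)) = √(115.5491 × (1/39 + 1/26)) = 2.7216
t = (x̄₁ - x̄₂) / SE = (57.89 - 58.97) / 2.7216 = -1.08 / 2.7216 = -0.397
p-value = 0.6928

Since p-value > α = 0.1, we fail to reject H₀.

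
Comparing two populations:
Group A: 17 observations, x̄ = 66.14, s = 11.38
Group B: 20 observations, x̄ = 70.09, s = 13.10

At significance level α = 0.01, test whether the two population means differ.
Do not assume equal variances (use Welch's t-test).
Welch's two-sample t-test:
H₀: μ₁ = μ₂
H₁: μ₁ ≠ μ₂
s₁²/n₁ = 11.38²/17 = 7.6179,  s₂²/n₂ = 13.10²/20 = 8.5805
SE = √(s₁²/n₁ + s₂²/n₂) = √(7.6179 + 8.5805) = 4.0247
df (Welch-Satterthwaite) = (s₁²/n₁ + s₂²/n₂)² / [(s₁²/n₁)²/(n₁-1) + (s₂²/n₂)²/(n₂-1)] ≈ 34.98
t = (x̄₁ - x̄₂) / SE = (66.14 - 70.09) / 4.0247 = -3.95 / 4.0247 = -0.981
p-value = 0.3331

Since p-value > α = 0.01, we fail to reject H₀.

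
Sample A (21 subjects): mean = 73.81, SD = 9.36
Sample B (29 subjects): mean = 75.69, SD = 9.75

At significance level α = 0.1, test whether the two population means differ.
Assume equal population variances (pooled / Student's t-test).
Student's two-sample t-test (equal variances):
H₀: μ₁ = μ₂
H₁: μ₁ ≠ μ₂
df = n₁ + n₂ - 2 = 48
Pooled variance s_p² = [(n₁-1)s₁² + (n₂-1)s₂²] / (n₁ + n₂ - 2) = [(20)(9.36²) + (28)(9.75²)] / 48 = 91.9571
SE = √(s_p²(1/n₁ + 1/n₂)) = √(91.9571 × (1/21 + 1/29)) = 2.7477
t = (x̄₁ - x̄₂) / SE = (73.81 - 75.69) / 2.7477 = -1.88 / 2.7477 = -0.684
p-value = 0.4971

Since p-value > α = 0.1, we fail to reject H₀.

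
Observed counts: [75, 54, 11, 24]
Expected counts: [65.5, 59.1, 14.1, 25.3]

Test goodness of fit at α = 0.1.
Chi-square goodness of fit test:
H₀: observed counts match expected distribution
H₁: observed counts differ from expected distribution
df = k - 1 = 3
χ² = Σ(O - E)²/E
   = (75 - 65.5)²/65.5 + (54 - 59.1)²/59.1 + (11 - 14.1)²/14.1 + (24 - 25.3)²/25.3
   = 1.378 + 0.440 + 0.682 + 0.067
   = 2.57
p-value = 0.4634

Since p-value > α = 0.1, we fail to reject H₀.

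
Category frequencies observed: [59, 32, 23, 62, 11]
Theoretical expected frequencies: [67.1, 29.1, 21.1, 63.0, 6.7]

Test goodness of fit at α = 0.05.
Chi-square goodness of fit test:
H₀: observed counts match expected distribution
H₁: observed counts differ from expected distribution
df = k - 1 = 4
χ² = Σ(O - E)²/E
   = (59 - 67.1)²/67.1 + (32 - 29.1)²/29.1 + (23 - 21.1)²/21.1 + (62 - 63.0)²/63.0 + (11 - 6.7)²/6.7
   = 0.978 + 0.289 + 0.171 + 0.016 + 2.760
   = 4.21
p-value = 0.3779

Since p-value > α = 0.05, we fail to reject H₀.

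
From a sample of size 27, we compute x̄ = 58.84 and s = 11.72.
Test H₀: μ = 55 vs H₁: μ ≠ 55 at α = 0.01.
One-sample t-test:
H₀: μ = 55
H₁: μ ≠ 55
df = n - 1 = 26
t = (x̄ - μ₀) / (s/√n) = (58.84 - 55) / (11.72/√27) = 1.702
p-value = 0.1006

Since p-value > α = 0.01, we fail to reject H₀.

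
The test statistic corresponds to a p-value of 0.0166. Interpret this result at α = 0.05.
Since p = 0.0166 < α = 0.05, reject H₀.
There is sufficient evidence to reject the null hypothesis; the result is statistically significant at the 0.05 level.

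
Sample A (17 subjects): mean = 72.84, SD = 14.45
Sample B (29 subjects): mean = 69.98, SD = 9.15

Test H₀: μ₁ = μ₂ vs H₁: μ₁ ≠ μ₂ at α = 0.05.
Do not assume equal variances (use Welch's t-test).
Welch's two-sample t-test:
H₀: μ₁ = μ₂
H₁: μ₁ ≠ μ₂
s₁²/n₁ = 14.45²/17 = 12.2825,  s₂²/n₂ = 9.15²/29 = 2.8870
SE = √(s₁²/n₁ + s₂²/n₂) = √(12.2825 + 2.8870) = 3.8948
df (Welch-Satterthwaite) = (s₁²/n₁ + s₂²/n₂)² / [(s₁²/n₁)²/(n₁-1) + (s₂²/n₂)²/(n₂-1)] ≈ 23.66
t = (x̄₁ - x̄₂) / SE = (72.84 - 69.98) / 3.8948 = 2.86 / 3.8948 = 0.734
p-value = 0.4700

Since p-value > α = 0.05, we fail to reject H₀.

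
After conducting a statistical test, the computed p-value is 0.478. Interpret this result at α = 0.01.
Since p = 0.478 > α = 0.01, fail to reject H₀.
There is insufficient evidence to reject the null hypothesis; the result is not statistically significant at the 0.01 level.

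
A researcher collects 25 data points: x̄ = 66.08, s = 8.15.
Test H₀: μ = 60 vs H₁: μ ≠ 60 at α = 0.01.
One-sample t-test:
H₀: μ = 60
H₁: μ ≠ 60
df = n - 1 = 24
t = (x̄ - μ₀) / (s/√n) = (66.08 - 60) / (8.15/√25) = 3.730
p-value = 0.0010

Since p-value < α = 0.01, we reject H₀.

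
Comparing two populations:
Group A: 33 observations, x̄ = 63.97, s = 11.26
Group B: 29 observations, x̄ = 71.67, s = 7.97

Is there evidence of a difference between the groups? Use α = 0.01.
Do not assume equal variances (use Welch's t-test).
Welch's two-sample t-test:
H₀: μ₁ = μ₂
H₁: μ₁ ≠ μ₂
s₁²/n₁ = 11.26²/33 = 3.8420,  s₂²/n₂ = 7.97²/29 = 2.1904
SE = √(s₁²/n₁ + s₂²/n₂) = √(3.8420 + 2.1904) = 2.4561
df (Welch-Satterthwaite) = (s₁²/n₁ + s₂²/n₂)² / [(s₁²/n₁)²/(n₁-1) + (s₂²/n₂)²/(n₂-1)] ≈ 57.52
t = (x̄₁ - x̄₂) / SE = (63.97 - 71.67) / 2.4561 = -7.70 / 2.4561 = -3.135
p-value = 0.0027

Since p-value < α = 0.01, we reject H₀.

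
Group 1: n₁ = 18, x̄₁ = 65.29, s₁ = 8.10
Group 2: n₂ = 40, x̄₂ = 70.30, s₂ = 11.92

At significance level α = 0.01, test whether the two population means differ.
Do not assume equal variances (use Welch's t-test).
Welch's two-sample t-test:
H₀: μ₁ = μ₂
H₁: μ₁ ≠ μ₂
s₁²/n₁ = 8.10²/18 = 3.6450,  s₂²/n₂ = 11.92²/40 = 3.5522
SE = √(s₁²/n₁ + s₂²/n₂) = √(3.6450 + 3.5522) = 2.6828
df (Welch-Satterthwaite) = (s₁²/n₁ + s₂²/n₂)² / [(s₁²/n₁)²/(n₁-1) + (s₂²/n₂)²/(n₂-1)] ≈ 46.87
t = (x̄₁ - x̄₂) / SE = (65.29 - 70.30) / 2.6828 = -5.01 / 2.6828 = -1.867
p-value = 0.0681

Since p-value > α = 0.01, we fail to reject H₀.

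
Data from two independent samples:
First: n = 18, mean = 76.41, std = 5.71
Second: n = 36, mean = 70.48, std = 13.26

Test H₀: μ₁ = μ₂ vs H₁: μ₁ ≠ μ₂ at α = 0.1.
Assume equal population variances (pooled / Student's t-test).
Student's two-sample t-test (equal variances):
H₀: μ₁ = μ₂
H₁: μ₁ ≠ μ₂
df = n₁ + n₂ - 2 = 52
Pooled variance s_p² = [(n₁-1)s₁² + (n₂-1)s₂²] / (n₁ + n₂ - 2) = [(17)(5.71²) + (35)(13.26²)] / 52 = 129.0045
SE = √(s_p²(1/n₁ + 1/n₂)) = √(129.0045 × (1/18 + 1/36)) = 3.2788
t = (x̄₁ - x̄₂) / SE = (76.41 - 70.48) / 3.2788 = 5.93 / 3.2788 = 1.809
p-value = 0.0763

Since p-value < α = 0.1, we reject H₀.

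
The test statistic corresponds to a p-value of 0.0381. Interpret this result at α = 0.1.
Since p = 0.0381 < α = 0.1, reject H₀.
There is sufficient evidence to reject the null hypothesis; the result is statistically significant at the 0.1 level.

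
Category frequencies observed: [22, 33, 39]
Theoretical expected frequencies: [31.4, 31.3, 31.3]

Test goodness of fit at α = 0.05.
Chi-square goodness of fit test:
H₀: observed counts match expected distribution
H₁: observed counts differ from expected distribution
df = k - 1 = 2
χ² = Σ(O - E)²/E
   = (22 - 31.4)²/31.4 + (33 - 31.3)²/31.3 + (39 - 31.3)²/31.3
   = 2.814 + 0.092 + 1.894
   = 4.80
p-value = 0.0907

Since p-value > α = 0.05, we fail to reject H₀.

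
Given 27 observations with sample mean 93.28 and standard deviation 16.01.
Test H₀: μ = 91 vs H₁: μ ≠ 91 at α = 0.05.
One-sample t-test:
H₀: μ = 91
H₁: μ ≠ 91
df = n - 1 = 26
t = (x̄ - μ₀) / (s/√n) = (93.28 - 91) / (16.01/√27) = 0.740
p-value = 0.4659

Since p-value > α = 0.05, we fail to reject H₀.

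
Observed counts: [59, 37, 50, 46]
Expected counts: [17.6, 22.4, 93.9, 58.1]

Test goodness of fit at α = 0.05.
Chi-square goodness of fit test:
H₀: observed counts match expected distribution
H₁: observed counts differ from expected distribution
df = k - 1 = 3
χ² = Σ(O - E)²/E
   = (59 - 17.6)²/17.6 + (37 - 22.4)²/22.4 + (50 - 93.9)²/93.9 + (46 - 58.1)²/58.1
   = 97.384 + 9.516 + 20.524 + 2.520
   = 129.94
p-value < 0.0001

Since p-value < α = 0.05, we reject H₀.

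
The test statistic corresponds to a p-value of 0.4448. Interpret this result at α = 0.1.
Since p = 0.4448 > α = 0.1, fail to reject H₀.
There is insufficient evidence to reject the null hypothesis; the result is not statistically significant at the 0.1 level.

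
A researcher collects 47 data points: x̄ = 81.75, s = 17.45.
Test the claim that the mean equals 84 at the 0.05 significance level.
One-sample t-test:
H₀: μ = 84
H₁: μ ≠ 84
df = n - 1 = 46
t = (x̄ - μ₀) / (s/√n) = (81.75 - 84) / (17.45/√47) = -0.884
p-value = 0.3813

Since p-value > α = 0.05, we fail to reject H₀.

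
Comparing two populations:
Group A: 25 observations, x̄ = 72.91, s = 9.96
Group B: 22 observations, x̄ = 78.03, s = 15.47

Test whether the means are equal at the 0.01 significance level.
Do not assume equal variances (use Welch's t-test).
Welch's two-sample t-test:
H₀: μ₁ = μ₂
H₁: μ₁ ≠ μ₂
s₁²/n₁ = 9.96²/25 = 3.9681,  s₂²/n₂ = 15.47²/22 = 10.8782
SE = √(s₁²/n₁ + s₂²/n₂) = √(3.9681 + 10.8782) = 3.8531
df (Welch-Satterthwaite) = (s₁²/n₁ + s₂²/n₂)² / [(s₁²/n₁)²/(n₁-1) + (s₂²/n₂)²/(n₂-1)] ≈ 35.04
t = (x̄₁ - x̄₂) / SE = (72.91 - 78.03) / 3.8531 = -5.12 / 3.8531 = -1.329
p-value = 0.1925

Since p-value > α = 0.01, we fail to reject H₀.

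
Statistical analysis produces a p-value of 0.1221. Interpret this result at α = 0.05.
Since p = 0.1221 > α = 0.05, fail to reject H₀.
There is insufficient evidence to reject the null hypothesis; the result is not statistically significant at the 0.05 level.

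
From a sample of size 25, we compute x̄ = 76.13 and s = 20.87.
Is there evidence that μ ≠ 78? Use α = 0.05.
One-sample t-test:
H₀: μ = 78
H₁: μ ≠ 78
df = n - 1 = 24
t = (x̄ - μ₀) / (s/√n) = (76.13 - 78) / (20.87/√25) = -0.448
p-value = 0.6582

Since p-value > α = 0.05, we fail to reject H₀.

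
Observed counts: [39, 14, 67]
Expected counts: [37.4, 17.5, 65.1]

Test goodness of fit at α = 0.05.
Chi-square goodness of fit test:
H₀: observed counts match expected distribution
H₁: observed counts differ from expected distribution
df = k - 1 = 2
χ² = Σ(O - E)²/E
   = (39 - 37.4)²/37.4 + (14 - 17.5)²/17.5 + (67 - 65.1)²/65.1
   = 0.068 + 0.700 + 0.055
   = 0.82
p-value = 0.6624

Since p-value > α = 0.05, we fail to reject H₀.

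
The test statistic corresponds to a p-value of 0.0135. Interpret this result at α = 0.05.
Since p = 0.0135 < α = 0.05, reject H₀.
There is sufficient evidence to reject the null hypothesis; the result is statistically significant at the 0.05 level.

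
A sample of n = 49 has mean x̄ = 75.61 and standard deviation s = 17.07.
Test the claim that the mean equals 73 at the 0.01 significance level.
One-sample t-test:
H₀: μ = 73
H₁: μ ≠ 73
df = n - 1 = 48
t = (x̄ - μ₀) / (s/√n) = (75.61 - 73) / (17.07/√49) = 1.070
p-value = 0.2898

Since p-value > α = 0.01, we fail to reject H₀.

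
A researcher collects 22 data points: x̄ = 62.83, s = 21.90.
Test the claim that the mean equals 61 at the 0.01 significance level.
One-sample t-test:
H₀: μ = 61
H₁: μ ≠ 61
df = n - 1 = 21
t = (x̄ - μ₀) / (s/√n) = (62.83 - 61) / (21.90/√22) = 0.392
p-value = 0.6991

Since p-value > α = 0.01, we fail to reject H₀.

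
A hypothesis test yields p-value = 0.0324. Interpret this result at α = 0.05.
Since p = 0.0324 < α = 0.05, reject H₀.
There is sufficient evidence to reject the null hypothesis; the result is statistically significant at the 0.05 level.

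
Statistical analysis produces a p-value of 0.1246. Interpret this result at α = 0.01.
Since p = 0.1246 > α = 0.01, fail to reject H₀.
There is insufficient evidence to reject the null hypothesis; the result is not statistically significant at the 0.01 level.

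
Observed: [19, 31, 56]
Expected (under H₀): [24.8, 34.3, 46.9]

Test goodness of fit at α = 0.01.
Chi-square goodness of fit test:
H₀: observed counts match expected distribution
H₁: observed counts differ from expected distribution
df = k - 1 = 2
χ² = Σ(O - E)²/E
   = (19 - 24.8)²/24.8 + (31 - 34.3)²/34.3 + (56 - 46.9)²/46.9
   = 1.356 + 0.317 + 1.766
   = 3.44
p-value = 0.1791

Since p-value > α = 0.01, we fail to reject H₀.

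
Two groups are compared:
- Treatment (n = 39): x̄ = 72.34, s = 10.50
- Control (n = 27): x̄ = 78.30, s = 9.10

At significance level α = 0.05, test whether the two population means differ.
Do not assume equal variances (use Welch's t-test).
Welch's two-sample t-test:
H₀: μ₁ = μ₂
H₁: μ₁ ≠ μ₂
s₁²/n₁ = 10.50²/39 = 2.8269,  s₂²/n₂ = 9.10²/27 = 3.0670
SE = √(s₁²/n₁ + s₂²/n₂) = √(2.8269 + 3.0670) = 2.4277
df (Welch-Satterthwaite) = (s₁²/n₁ + s₂²/n₂)² / [(s₁²/n₁)²/(n₁-1) + (s₂²/n₂)²/(n₂-1)] ≈ 60.72
t = (x̄₁ - x̄₂) / SE = (72.34 - 78.30) / 2.4277 = -5.96 / 2.4277 = -2.455
p-value = 0.0170

Since p-value < α = 0.05, we reject H₀.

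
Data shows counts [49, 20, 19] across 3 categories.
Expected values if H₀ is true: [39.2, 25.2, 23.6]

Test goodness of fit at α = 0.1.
Chi-square goodness of fit test:
H₀: observed counts match expected distribution
H₁: observed counts differ from expected distribution
df = k - 1 = 2
χ² = Σ(O - E)²/E
   = (49 - 39.2)²/39.2 + (20 - 25.2)²/25.2 + (19 - 23.6)²/23.6
   = 2.450 + 1.073 + 0.897
   = 4.42
p-value = 0.1097

Since p-value > α = 0.1, we fail to reject H₀.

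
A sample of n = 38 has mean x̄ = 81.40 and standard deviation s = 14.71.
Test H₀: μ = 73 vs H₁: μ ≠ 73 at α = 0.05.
One-sample t-test:
H₀: μ = 73
H₁: μ ≠ 73
df = n - 1 = 37
t = (x̄ - μ₀) / (s/√n) = (81.40 - 73) / (14.71/√38) = 3.520
p-value = 0.0012

Since p-value < α = 0.05, we reject H₀.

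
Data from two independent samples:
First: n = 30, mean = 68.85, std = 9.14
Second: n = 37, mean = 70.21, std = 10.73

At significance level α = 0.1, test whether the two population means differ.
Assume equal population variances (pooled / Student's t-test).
Student's two-sample t-test (equal variances):
H₀: μ₁ = μ₂
H₁: μ₁ ≠ μ₂
df = n₁ + n₂ - 2 = 65
Pooled variance s_p² = [(n₁-1)s₁² + (n₂-1)s₂²] / (n₁ + n₂ - 2) = [(29)(9.14²) + (36)(10.73²)] / 65 = 101.0374
SE = √(s_p²(1/n₁ + 1/n₂)) = √(101.0374 × (1/30 + 1/37)) = 2.4695
t = (x̄₁ - x̄₂) / SE = (68.85 - 70.21) / 2.4695 = -1.36 / 2.4695 = -0.551
p-value = 0.5837

Since p-value > α = 0.1, we fail to reject H₀.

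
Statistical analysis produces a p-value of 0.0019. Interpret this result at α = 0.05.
Since p = 0.0019 < α = 0.05, reject H₀.
There is sufficient evidence to reject the null hypothesis; the result is statistically significant at the 0.05 level.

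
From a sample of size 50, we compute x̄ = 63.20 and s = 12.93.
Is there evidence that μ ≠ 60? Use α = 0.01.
One-sample t-test:
H₀: μ = 60
H₁: μ ≠ 60
df = n - 1 = 49
t = (x̄ - μ₀) / (s/√n) = (63.20 - 60) / (12.93/√50) = 1.750
p-value = 0.0864

Since p-value > α = 0.01, we fail to reject H₀.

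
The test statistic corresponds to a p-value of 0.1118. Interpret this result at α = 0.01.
Since p = 0.1118 > α = 0.01, fail to reject H₀.
There is insufficient evidence to reject the null hypothesis; the result is not statistically significant at the 0.01 level.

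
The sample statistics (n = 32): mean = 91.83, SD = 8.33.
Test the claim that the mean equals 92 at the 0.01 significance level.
One-sample t-test:
H₀: μ = 92
H₁: μ ≠ 92
df = n - 1 = 31
t = (x̄ - μ₀) / (s/√n) = (91.83 - 92) / (8.33/√32) = -0.115
p-value = 0.9088

Since p-value > α = 0.01, we fail to reject H₀.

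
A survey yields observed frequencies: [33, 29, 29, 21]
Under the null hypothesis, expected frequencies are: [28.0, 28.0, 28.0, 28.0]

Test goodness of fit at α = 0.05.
Chi-square goodness of fit test:
H₀: observed counts match expected distribution
H₁: observed counts differ from expected distribution
df = k - 1 = 3
χ² = Σ(O - E)²/E
   = (33 - 28.0)²/28.0 + (29 - 28.0)²/28.0 + (29 - 28.0)²/28.0 + (21 - 28.0)²/28.0
   = 0.893 + 0.036 + 0.036 + 1.750
   = 2.71
p-value = 0.4378

Since p-value > α = 0.05, we fail to reject H₀.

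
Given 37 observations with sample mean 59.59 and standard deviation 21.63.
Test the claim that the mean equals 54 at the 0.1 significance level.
One-sample t-test:
H₀: μ = 54
H₁: μ ≠ 54
df = n - 1 = 36
t = (x̄ - μ₀) / (s/√n) = (59.59 - 54) / (21.63/√37) = 1.572
p-value = 0.1247

Since p-value > α = 0.1, we fail to reject H₀.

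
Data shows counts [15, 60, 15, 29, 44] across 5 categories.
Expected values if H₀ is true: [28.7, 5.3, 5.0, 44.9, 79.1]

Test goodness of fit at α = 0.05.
Chi-square goodness of fit test:
H₀: observed counts match expected distribution
H₁: observed counts differ from expected distribution
df = k - 1 = 4
χ² = Σ(O - E)²/E
   = (15 - 28.7)²/28.7 + (60 - 5.3)²/5.3 + (15 - 5.0)²/5.0 + (29 - 44.9)²/44.9 + (44 - 79.1)²/79.1
   = 6.540 + 564.545 + 20.000 + 5.631 + 15.575
   = 612.29
p-value < 0.0001

Since p-value < α = 0.05, we reject H₀.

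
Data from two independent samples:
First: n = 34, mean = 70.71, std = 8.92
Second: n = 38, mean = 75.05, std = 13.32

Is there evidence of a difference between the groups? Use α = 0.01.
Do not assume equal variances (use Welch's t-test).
Welch's two-sample t-test:
H₀: μ₁ = μ₂
H₁: μ₁ ≠ μ₂
s₁²/n₁ = 8.92²/34 = 2.3402,  s₂²/n₂ = 13.32²/38 = 4.6690
SE = √(s₁²/n₁ + s₂²/n₂) = √(2.3402 + 4.6690) = 2.6475
df (Welch-Satterthwaite) = (s₁²/n₁ + s₂²/n₂)² / [(s₁²/n₁)²/(n₁-1) + (s₂²/n₂)²/(n₂-1)] ≈ 65.06
t = (x̄₁ - x̄₂) / SE = (70.71 - 75.05) / 2.6475 = -4.34 / 2.6475 = -1.639
p-value = 0.1060

Since p-value > α = 0.01, we fail to reject H₀.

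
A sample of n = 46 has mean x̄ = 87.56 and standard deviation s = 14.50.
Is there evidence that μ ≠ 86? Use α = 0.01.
One-sample t-test:
H₀: μ = 86
H₁: μ ≠ 86
df = n - 1 = 45
t = (x̄ - μ₀) / (s/√n) = (87.56 - 86) / (14.50/√46) = 0.730
p-value = 0.4694

Since p-value > α = 0.01, we fail to reject H₀.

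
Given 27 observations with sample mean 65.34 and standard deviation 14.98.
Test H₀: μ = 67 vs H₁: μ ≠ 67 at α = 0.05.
One-sample t-test:
H₀: μ = 67
H₁: μ ≠ 67
df = n - 1 = 26
t = (x̄ - μ₀) / (s/√n) = (65.34 - 67) / (14.98/√27) = -0.576
p-value = 0.5697

Since p-value > α = 0.05, we fail to reject H₀.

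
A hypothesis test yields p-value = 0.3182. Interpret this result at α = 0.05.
Since p = 0.3182 > α = 0.05, fail to reject H₀.
There is insufficient evidence to reject the null hypothesis; the result is not statistically significant at the 0.05 level.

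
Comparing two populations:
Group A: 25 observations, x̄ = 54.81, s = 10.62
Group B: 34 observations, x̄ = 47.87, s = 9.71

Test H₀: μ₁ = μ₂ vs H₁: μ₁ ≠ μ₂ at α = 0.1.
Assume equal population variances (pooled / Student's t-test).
Student's two-sample t-test (equal variances):
H₀: μ₁ = μ₂
H₁: μ₁ ≠ μ₂
df = n₁ + n₂ - 2 = 57
Pooled variance s_p² = [(n₁-1)s₁² + (n₂-1)s₂²] / (n₁ + n₂ - 2) = [(24)(10.62²) + (33)(9.71²)] / 57 = 102.0737
SE = √(s_p²(1/n₁ + 1/n₂)) = √(102.0737 × (1/25 + 1/34)) = 2.6618
t = (x̄₁ - x̄₂) / SE = (54.81 - 47.87) / 2.6618 = 6.94 / 2.6618 = 2.607
p-value = 0.0116

Since p-value < α = 0.1, we reject H₀.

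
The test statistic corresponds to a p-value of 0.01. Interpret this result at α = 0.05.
Since p = 0.01 < α = 0.05, reject H₀.
There is sufficient evidence to reject the null hypothesis; the result is statistically significant at the 0.05 level.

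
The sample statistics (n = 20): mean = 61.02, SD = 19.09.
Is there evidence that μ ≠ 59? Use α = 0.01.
One-sample t-test:
H₀: μ = 59
H₁: μ ≠ 59
df = n - 1 = 19
t = (x̄ - μ₀) / (s/√n) = (61.02 - 59) / (19.09/√20) = 0.473
p-value = 0.6414

Since p-value > α = 0.01, we fail to reject H₀.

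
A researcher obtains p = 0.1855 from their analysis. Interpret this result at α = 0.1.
Since p = 0.1855 > α = 0.1, fail to reject H₀.
There is insufficient evidence to reject the null hypothesis; the result is not statistically significant at the 0.1 level.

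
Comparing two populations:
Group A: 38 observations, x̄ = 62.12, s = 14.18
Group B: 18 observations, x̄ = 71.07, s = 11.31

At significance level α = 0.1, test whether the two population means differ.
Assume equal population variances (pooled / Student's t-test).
Student's two-sample t-test (equal variances):
H₀: μ₁ = μ₂
H₁: μ₁ ≠ μ₂
df = n₁ + n₂ - 2 = 54
Pooled variance s_p² = [(n₁-1)s₁² + (n₂-1)s₂²] / (n₁ + n₂ - 2) = [(37)(14.18²) + (17)(11.31²)] / 54 = 178.0417
SE = √(s_p²(1/n₁ + 1/n₂)) = √(178.0417 × (1/38 + 1/18)) = 3.8179
t = (x̄₁ - x̄₂) / SE = (62.12 - 71.07) / 3.8179 = -8.95 / 3.8179 = -2.344
p-value = 0.0228

Since p-value < α = 0.1, we reject H₀.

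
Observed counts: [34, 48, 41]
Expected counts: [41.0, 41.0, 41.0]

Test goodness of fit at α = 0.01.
Chi-square goodness of fit test:
H₀: observed counts match expected distribution
H₁: observed counts differ from expected distribution
df = k - 1 = 2
χ² = Σ(O - E)²/E
   = (34 - 41.0)²/41.0 + (48 - 41.0)²/41.0 + (41 - 41.0)²/41.0
   = 1.195 + 1.195 + 0.000
   = 2.39
p-value = 0.3027

Since p-value > α = 0.01, we fail to reject H₀.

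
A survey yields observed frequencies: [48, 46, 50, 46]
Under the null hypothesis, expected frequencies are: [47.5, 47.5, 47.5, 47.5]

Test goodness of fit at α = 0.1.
Chi-square goodness of fit test:
H₀: observed counts match expected distribution
H₁: observed counts differ from expected distribution
df = k - 1 = 3
χ² = Σ(O - E)²/E
   = (48 - 47.5)²/47.5 + (46 - 47.5)²/47.5 + (50 - 47.5)²/47.5 + (46 - 47.5)²/47.5
   = 0.005 + 0.047 + 0.132 + 0.047
   = 0.23
p-value = 0.9723

Since p-value > α = 0.1, we fail to reject H₀.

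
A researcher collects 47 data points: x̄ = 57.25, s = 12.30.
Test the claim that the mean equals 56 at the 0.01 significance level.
One-sample t-test:
H₀: μ = 56
H₁: μ ≠ 56
df = n - 1 = 46
t = (x̄ - μ₀) / (s/√n) = (57.25 - 56) / (12.30/√47) = 0.697
p-value = 0.4895

Since p-value > α = 0.01, we fail to reject H₀.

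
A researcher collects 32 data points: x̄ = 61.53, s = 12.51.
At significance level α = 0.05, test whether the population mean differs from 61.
One-sample t-test:
H₀: μ = 61
H₁: μ ≠ 61
df = n - 1 = 31
t = (x̄ - μ₀) / (s/√n) = (61.53 - 61) / (12.51/√32) = 0.240
p-value = 0.8122

Since p-value > α = 0.05, we fail to reject H₀.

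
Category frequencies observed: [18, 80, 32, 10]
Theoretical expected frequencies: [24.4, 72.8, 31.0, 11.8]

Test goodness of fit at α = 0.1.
Chi-square goodness of fit test:
H₀: observed counts match expected distribution
H₁: observed counts differ from expected distribution
df = k - 1 = 3
χ² = Σ(O - E)²/E
   = (18 - 24.4)²/24.4 + (80 - 72.8)²/72.8 + (32 - 31.0)²/31.0 + (10 - 11.8)²/11.8
   = 1.679 + 0.712 + 0.032 + 0.275
   = 2.70
p-value = 0.4406

Since p-value > α = 0.1, we fail to reject H₀.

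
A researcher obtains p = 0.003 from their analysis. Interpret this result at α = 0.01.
Since p = 0.003 < α = 0.01, reject H₀.
There is sufficient evidence to reject the null hypothesis; the result is statistically significant at the 0.01 level.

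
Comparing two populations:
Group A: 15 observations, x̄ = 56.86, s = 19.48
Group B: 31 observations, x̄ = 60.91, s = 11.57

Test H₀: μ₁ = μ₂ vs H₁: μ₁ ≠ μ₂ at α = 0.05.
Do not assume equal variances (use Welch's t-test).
Welch's two-sample t-test:
H₀: μ₁ = μ₂
H₁: μ₁ ≠ μ₂
s₁²/n₁ = 19.48²/15 = 25.2980,  s₂²/n₂ = 11.57²/31 = 4.3182
SE = √(s₁²/n₁ + s₂²/n₂) = √(25.2980 + 4.3182) = 5.4421
df (Welch-Satterthwaite) = (s₁²/n₁ + s₂²/n₂)² / [(s₁²/n₁)²/(n₁-1) + (s₂²/n₂)²/(n₂-1)] ≈ 18.93
t = (x̄₁ - x̄₂) / SE = (56.86 - 60.91) / 5.4421 = -4.05 / 5.4421 = -0.744
p-value = 0.4659

Since p-value > α = 0.05, we fail to reject H₀.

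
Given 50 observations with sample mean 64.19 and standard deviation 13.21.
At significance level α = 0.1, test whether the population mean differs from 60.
One-sample t-test:
H₀: μ = 60
H₁: μ ≠ 60
df = n - 1 = 49
t = (x̄ - μ₀) / (s/√n) = (64.19 - 60) / (13.21/√50) = 2.243
p-value = 0.0295

Since p-value < α = 0.1, we reject H₀.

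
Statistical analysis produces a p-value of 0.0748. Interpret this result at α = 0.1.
Since p = 0.0748 < α = 0.1, reject H₀.
There is sufficient evidence to reject the null hypothesis; the result is statistically significant at the 0.1 level.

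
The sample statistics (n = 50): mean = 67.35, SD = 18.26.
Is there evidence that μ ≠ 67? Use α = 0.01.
One-sample t-test:
H₀: μ = 67
H₁: μ ≠ 67
df = n - 1 = 49
t = (x̄ - μ₀) / (s/√n) = (67.35 - 67) / (18.26/√50) = 0.136
p-value = 0.8927

Since p-value > α = 0.01, we fail to reject H₀.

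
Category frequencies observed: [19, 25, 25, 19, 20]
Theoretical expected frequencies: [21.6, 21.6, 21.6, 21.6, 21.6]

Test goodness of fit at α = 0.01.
Chi-square goodness of fit test:
H₀: observed counts match expected distribution
H₁: observed counts differ from expected distribution
df = k - 1 = 4
χ² = Σ(O - E)²/E
   = (19 - 21.6)²/21.6 + (25 - 21.6)²/21.6 + (25 - 21.6)²/21.6 + (19 - 21.6)²/21.6 + (20 - 21.6)²/21.6
   = 0.313 + 0.535 + 0.535 + 0.313 + 0.119
   = 1.81
p-value = 0.7698

Since p-value > α = 0.01, we fail to reject H₀.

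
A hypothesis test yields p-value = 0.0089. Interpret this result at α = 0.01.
Since p = 0.0089 < α = 0.01, reject H₀.
There is sufficient evidence to reject the null hypothesis; the result is statistically significant at the 0.01 level.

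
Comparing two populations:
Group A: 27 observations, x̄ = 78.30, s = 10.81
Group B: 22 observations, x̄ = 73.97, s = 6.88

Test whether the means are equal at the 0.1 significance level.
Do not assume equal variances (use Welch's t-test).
Welch's two-sample t-test:
H₀: μ₁ = μ₂
H₁: μ₁ ≠ μ₂
s₁²/n₁ = 10.81²/27 = 4.3280,  s₂²/n₂ = 6.88²/22 = 2.1516
SE = √(s₁²/n₁ + s₂²/n₂) = √(4.3280 + 2.1516) = 2.5455
df (Welch-Satterthwaite) = (s₁²/n₁ + s₂²/n₂)² / [(s₁²/n₁)²/(n₁-1) + (s₂²/n₂)²/(n₂-1)] ≈ 44.62
t = (x̄₁ - x̄₂) / SE = (78.30 - 73.97) / 2.5455 = 4.33 / 2.5455 = 1.701
p-value = 0.0959

Since p-value < α = 0.1, we reject H₀.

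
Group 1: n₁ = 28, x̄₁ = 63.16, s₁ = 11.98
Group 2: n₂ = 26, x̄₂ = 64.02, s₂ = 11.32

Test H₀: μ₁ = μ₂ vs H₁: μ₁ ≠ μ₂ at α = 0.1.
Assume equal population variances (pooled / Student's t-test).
Student's two-sample t-test (equal variances):
H₀: μ₁ = μ₂
H₁: μ₁ ≠ μ₂
df = n₁ + n₂ - 2 = 52
Pooled variance s_p² = [(n₁-1)s₁² + (n₂-1)s₂²] / (n₁ + n₂ - 2) = [(27)(11.98²) + (25)(11.32²)] / 52 = 136.1271
SE = √(s_p²(1/n₁ + 1/n₂)) = √(136.1271 × (1/28 + 1/26)) = 3.1776
t = (x̄₁ - x̄₂) / SE = (63.16 - 64.02) / 3.1776 = -0.86 / 3.1776 = -0.271
p-value = 0.7877

Since p-value > α = 0.1, we fail to reject H₀.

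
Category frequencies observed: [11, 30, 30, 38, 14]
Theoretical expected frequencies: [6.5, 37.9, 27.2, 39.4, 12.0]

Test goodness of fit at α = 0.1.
Chi-square goodness of fit test:
H₀: observed counts match expected distribution
H₁: observed counts differ from expected distribution
df = k - 1 = 4
χ² = Σ(O - E)²/E
   = (11 - 6.5)²/6.5 + (30 - 37.9)²/37.9 + (30 - 27.2)²/27.2 + (38 - 39.4)²/39.4 + (14 - 12.0)²/12.0
   = 3.115 + 1.647 + 0.288 + 0.050 + 0.333
   = 5.43
p-value = 0.2456

Since p-value > α = 0.1, we fail to reject H₀.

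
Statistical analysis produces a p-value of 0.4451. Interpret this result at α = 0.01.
Since p = 0.4451 > α = 0.01, fail to reject H₀.
There is insufficient evidence to reject the null hypothesis; the result is not statistically significant at the 0.01 level.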